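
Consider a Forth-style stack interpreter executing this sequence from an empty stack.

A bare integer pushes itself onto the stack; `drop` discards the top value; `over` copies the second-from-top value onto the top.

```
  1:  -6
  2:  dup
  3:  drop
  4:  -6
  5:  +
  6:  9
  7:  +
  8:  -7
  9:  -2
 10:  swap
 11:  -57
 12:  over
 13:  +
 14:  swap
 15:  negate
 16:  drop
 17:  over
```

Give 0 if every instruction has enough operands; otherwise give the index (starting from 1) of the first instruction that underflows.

0

-6     -> [-6]
dup    -> [-6, -6]
drop   -> [-6]
-6     -> [-6, -6]
+      -> [-12]
9      -> [-12, 9]
+      -> [-3]
-7     -> [-3, -7]
-2     -> [-3, -7, -2]
swap   -> [-3, -2, -7]
-57    -> [-3, -2, -7, -57]
over   -> [-3, -2, -7, -57, -7]
+      -> [-3, -2, -7, -64]
swap   -> [-3, -2, -64, -7]
negate -> [-3, -2, -64, 7]
drop   -> [-3, -2, -64]
over   -> [-3, -2, -64, -2]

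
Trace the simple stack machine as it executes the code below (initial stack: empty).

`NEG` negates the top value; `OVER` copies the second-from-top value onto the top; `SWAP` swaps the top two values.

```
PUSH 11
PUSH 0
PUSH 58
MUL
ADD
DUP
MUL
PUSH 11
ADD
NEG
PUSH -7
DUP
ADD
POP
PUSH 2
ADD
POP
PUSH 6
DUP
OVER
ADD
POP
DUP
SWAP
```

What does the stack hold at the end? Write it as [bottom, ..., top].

PUSH 11 -> 11
PUSH 0  -> 11 0
PUSH 58 -> 11 0 58
MUL     -> 11 0
ADD     -> 11
DUP     -> 11 11
MUL     -> 121
PUSH 11 -> 121 11
ADD     -> 132
NEG     -> -132
PUSH -7 -> -132 -7
DUP     -> -132 -7 -7
ADD     -> -132 -14
POP     -> -132
PUSH 2  -> -132 2
ADD     -> -130
POP     -> (empty)
PUSH 6  -> 6
DUP     -> 6 6
OVER    -> 6 6 6
ADD     -> 6 12
POP     -> 6
DUP     -> 6 6
SWAP    -> 6 6

[6, 6]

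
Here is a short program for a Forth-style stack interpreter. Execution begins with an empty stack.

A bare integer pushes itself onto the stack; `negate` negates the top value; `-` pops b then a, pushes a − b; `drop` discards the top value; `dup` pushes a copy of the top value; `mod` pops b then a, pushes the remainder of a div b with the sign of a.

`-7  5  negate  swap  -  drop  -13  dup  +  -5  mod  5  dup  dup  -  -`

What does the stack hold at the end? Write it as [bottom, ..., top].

-7     -> [-7]
5      -> [-7, 5]
negate -> [-7, -5]
swap   -> [-5, -7]
-      -> [2]
drop   -> []
-13    -> [-13]
dup    -> [-13, -13]
+      -> [-26]
-5     -> [-26, -5]
mod    -> [-1]
5      -> [-1, 5]
dup    -> [-1, 5, 5]
dup    -> [-1, 5, 5, 5]
-      -> [-1, 5, 0]
-      -> [-1, 5]

[-1, 5]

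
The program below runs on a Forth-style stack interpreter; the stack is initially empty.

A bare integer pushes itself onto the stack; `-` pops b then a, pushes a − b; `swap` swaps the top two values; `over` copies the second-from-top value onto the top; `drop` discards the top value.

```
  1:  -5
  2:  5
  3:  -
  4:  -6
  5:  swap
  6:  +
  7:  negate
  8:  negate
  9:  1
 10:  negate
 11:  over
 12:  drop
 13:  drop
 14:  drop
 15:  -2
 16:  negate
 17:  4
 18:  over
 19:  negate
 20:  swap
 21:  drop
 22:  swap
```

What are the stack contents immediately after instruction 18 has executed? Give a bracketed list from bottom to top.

[2, 4, 2]

-5     : [-5]
5      : [-5, 5]
-      : [-10]
-6     : [-10, -6]
swap   : [-6, -10]
+      : [-16]
negate : [16]
negate : [-16]
1      : [-16, 1]
negate : [-16, -1]
over   : [-16, -1, -16]
drop   : [-16, -1]
drop   : [-16]
drop   : []
-2     : [-2]
negate : [2]
4      : [2, 4]
over   : [2, 4, 2]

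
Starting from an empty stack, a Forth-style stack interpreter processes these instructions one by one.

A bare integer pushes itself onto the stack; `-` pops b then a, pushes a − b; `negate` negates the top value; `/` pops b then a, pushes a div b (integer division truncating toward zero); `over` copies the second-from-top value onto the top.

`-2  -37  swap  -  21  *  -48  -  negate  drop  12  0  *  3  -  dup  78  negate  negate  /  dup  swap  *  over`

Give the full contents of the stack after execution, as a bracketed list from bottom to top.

[-3, 0, -3]

-2     → [-2]
-37    → [-2, -37]
swap   → [-37, -2]
-      → [-35]
21     → [-35, 21]
*      → [-735]
-48    → [-735, -48]
-      → [-687]
negate → [687]
drop   → []
12     → [12]
0      → [12, 0]
*      → [0]
3      → [0, 3]
-      → [-3]
dup    → [-3, -3]
78     → [-3, -3, 78]
negate → [-3, -3, -78]
negate → [-3, -3, 78]
/      → [-3, 0]
dup    → [-3, 0, 0]
swap   → [-3, 0, 0]
*      → [-3, 0]
over   → [-3, 0, -3]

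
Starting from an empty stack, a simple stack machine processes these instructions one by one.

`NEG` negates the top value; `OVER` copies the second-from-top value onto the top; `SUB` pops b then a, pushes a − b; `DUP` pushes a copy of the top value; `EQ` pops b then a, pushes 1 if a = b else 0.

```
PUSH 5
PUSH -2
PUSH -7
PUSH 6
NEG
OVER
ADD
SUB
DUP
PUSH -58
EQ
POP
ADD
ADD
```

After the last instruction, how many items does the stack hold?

1

PUSH 5   → 5
PUSH -2  → 5 -2
PUSH -7  → 5 -2 -7
PUSH 6   → 5 -2 -7 6
NEG      → 5 -2 -7 -6
OVER     → 5 -2 -7 -6 -7
ADD      → 5 -2 -7 -13
SUB      → 5 -2 6
DUP      → 5 -2 6 6
PUSH -58 → 5 -2 6 6 -58
EQ       → 5 -2 6 0
POP      → 5 -2 6
ADD      → 5 4
ADD      → 9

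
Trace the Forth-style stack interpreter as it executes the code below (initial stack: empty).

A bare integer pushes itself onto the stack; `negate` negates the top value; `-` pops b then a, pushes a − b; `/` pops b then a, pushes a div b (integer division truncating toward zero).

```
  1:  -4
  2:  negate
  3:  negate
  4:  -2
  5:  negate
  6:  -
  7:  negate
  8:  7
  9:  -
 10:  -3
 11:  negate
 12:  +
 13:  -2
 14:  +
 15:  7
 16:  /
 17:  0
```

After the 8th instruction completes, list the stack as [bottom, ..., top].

[6, 7]

-4     -> -4
negate -> 4
negate -> -4
-2     -> -4 -2
negate -> -4 2
-      -> -6
negate -> 6
7      -> 6 7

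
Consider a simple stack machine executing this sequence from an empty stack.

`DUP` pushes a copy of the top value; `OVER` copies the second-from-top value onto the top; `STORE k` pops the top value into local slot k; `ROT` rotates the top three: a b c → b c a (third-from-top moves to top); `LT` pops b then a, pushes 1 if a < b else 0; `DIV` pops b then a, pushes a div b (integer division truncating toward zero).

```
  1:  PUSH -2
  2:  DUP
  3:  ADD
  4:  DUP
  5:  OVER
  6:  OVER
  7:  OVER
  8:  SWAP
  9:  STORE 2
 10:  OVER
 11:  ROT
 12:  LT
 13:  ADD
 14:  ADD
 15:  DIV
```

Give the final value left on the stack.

PUSH -2 → [-2]
DUP     → [-2, -2]
ADD     → [-4]
DUP     → [-4, -4]
OVER    → [-4, -4, -4]
OVER    → [-4, -4, -4, -4]
OVER    → [-4, -4, -4, -4, -4]
SWAP    → [-4, -4, -4, -4, -4]
STORE 2 → [-4, -4, -4, -4]
OVER    → [-4, -4, -4, -4, -4]
ROT     → [-4, -4, -4, -4, -4]
LT      → [-4, -4, -4, 0]
ADD     → [-4, -4, -4]
ADD     → [-4, -8]
DIV     → [0]

0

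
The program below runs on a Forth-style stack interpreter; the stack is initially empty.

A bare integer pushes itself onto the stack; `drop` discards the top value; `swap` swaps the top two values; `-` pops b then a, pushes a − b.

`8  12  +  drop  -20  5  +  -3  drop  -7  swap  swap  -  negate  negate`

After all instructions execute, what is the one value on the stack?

8       8
12      8 12
+       20
drop    (empty)
-20     -20
5       -20 5
+       -15
-3      -15 -3
drop    -15
-7      -15 -7
swap    -7 -15
swap    -15 -7
-       -8
negate  8
negate  -8

-8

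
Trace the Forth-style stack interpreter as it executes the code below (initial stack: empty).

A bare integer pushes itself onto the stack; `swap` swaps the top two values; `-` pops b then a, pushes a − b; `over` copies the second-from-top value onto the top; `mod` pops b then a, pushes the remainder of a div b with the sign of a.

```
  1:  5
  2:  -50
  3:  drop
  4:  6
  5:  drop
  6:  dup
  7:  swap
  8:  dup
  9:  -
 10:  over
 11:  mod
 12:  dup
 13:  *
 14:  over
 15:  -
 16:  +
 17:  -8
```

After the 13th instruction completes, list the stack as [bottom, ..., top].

5    : [5]
-50  : [5, -50]
drop : [5]
6    : [5, 6]
drop : [5]
dup  : [5, 5]
swap : [5, 5]
dup  : [5, 5, 5]
-    : [5, 0]
over : [5, 0, 5]
mod  : [5, 0]
dup  : [5, 0, 0]
*    : [5, 0]

[5, 0]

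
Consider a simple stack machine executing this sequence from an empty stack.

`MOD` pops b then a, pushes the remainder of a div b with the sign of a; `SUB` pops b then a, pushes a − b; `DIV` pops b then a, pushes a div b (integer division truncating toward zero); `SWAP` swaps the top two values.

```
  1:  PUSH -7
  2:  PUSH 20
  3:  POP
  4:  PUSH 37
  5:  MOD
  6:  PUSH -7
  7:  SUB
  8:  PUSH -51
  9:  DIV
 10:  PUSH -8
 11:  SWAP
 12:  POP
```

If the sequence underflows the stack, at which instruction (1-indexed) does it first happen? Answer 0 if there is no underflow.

PUSH -7  -> [-7]
PUSH 20  -> [-7, 20]
POP      -> [-7]
PUSH 37  -> [-7, 37]
MOD      -> [-7]
PUSH -7  -> [-7, -7]
SUB      -> [0]
PUSH -51 -> [0, -51]
DIV      -> [0]
PUSH -8  -> [0, -8]
SWAP     -> [-8, 0]
POP      -> [-8]

0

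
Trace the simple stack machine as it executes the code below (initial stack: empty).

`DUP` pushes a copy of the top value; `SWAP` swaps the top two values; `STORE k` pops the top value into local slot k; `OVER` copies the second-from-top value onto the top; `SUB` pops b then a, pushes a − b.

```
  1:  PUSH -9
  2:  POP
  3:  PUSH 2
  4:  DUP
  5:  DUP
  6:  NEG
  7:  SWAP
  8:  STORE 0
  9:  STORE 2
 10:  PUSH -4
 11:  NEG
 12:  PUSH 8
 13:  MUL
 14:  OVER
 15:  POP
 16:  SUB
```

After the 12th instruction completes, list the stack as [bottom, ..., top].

PUSH -9 → [-9]
POP     → []
PUSH 2  → [2]
DUP     → [2, 2]
DUP     → [2, 2, 2]
NEG     → [2, 2, -2]
SWAP    → [2, -2, 2]
STORE 0 → [2, -2]
STORE 2 → [2]
PUSH -4 → [2, -4]
NEG     → [2, 4]
PUSH 8  → [2, 4, 8]

[2, 4, 8]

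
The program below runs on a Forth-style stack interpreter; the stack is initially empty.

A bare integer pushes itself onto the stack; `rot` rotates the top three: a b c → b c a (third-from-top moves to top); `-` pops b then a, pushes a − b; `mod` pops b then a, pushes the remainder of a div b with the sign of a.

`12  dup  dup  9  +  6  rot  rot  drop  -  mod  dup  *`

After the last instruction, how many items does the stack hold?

1

12   → [12]
dup  → [12, 12]
dup  → [12, 12, 12]
9    → [12, 12, 12, 9]
+    → [12, 12, 21]
6    → [12, 12, 21, 6]
rot  → [12, 21, 6, 12]
rot  → [12, 6, 12, 21]
drop → [12, 6, 12]
-    → [12, -6]
mod  → [0]
dup  → [0, 0]
*    → [0]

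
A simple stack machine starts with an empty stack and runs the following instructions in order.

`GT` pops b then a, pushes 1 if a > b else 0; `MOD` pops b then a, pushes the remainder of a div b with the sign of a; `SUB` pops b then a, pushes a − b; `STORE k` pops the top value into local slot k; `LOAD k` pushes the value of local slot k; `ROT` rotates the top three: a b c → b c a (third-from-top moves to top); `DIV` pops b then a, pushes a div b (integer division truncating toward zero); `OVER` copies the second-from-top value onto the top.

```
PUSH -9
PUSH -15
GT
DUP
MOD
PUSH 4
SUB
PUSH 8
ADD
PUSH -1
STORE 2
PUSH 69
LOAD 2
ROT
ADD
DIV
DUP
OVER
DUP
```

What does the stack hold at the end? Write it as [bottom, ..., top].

PUSH -9  → [-9]
PUSH -15 → [-9, -15]
GT       → [1]
DUP      → [1, 1]
MOD      → [0]
PUSH 4   → [0, 4]
SUB      → [-4]
PUSH 8   → [-4, 8]
ADD      → [4]
PUSH -1  → [4, -1]
STORE 2  → [4]
PUSH 69  → [4, 69]
LOAD 2   → [4, 69, -1]
ROT      → [69, -1, 4]
ADD      → [69, 3]
DIV      → [23]
DUP      → [23, 23]
OVER     → [23, 23, 23]
DUP      → [23, 23, 23, 23]

[23, 23, 23, 23]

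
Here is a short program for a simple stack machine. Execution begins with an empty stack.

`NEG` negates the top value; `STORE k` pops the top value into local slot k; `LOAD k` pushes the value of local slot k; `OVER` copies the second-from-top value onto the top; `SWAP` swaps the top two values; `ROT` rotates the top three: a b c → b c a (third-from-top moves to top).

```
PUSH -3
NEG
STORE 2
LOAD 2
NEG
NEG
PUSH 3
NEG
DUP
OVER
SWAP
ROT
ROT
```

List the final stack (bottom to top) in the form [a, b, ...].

PUSH -3  [-3]
NEG      [3]
STORE 2  []
LOAD 2   [3]
NEG      [-3]
NEG      [3]
PUSH 3   [3, 3]
NEG      [3, -3]
DUP      [3, -3, -3]
OVER     [3, -3, -3, -3]
SWAP     [3, -3, -3, -3]
ROT      [3, -3, -3, -3]
ROT      [3, -3, -3, -3]

[3, -3, -3, -3]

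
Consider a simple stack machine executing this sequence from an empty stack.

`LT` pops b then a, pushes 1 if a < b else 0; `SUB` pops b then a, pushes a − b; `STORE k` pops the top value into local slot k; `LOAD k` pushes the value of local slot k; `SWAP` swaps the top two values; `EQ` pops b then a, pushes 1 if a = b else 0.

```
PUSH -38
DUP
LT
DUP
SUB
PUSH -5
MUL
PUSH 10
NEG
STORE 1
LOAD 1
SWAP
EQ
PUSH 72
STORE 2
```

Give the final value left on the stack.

0

PUSH -38 → [-38]
DUP      → [-38, -38]
LT       → [0]
DUP      → [0, 0]
SUB      → [0]
PUSH -5  → [0, -5]
MUL      → [0]
PUSH 10  → [0, 10]
NEG      → [0, -10]
STORE 1  → [0]
LOAD 1   → [0, -10]
SWAP     → [-10, 0]
EQ       → [0]
PUSH 72  → [0, 72]
STORE 2  → [0]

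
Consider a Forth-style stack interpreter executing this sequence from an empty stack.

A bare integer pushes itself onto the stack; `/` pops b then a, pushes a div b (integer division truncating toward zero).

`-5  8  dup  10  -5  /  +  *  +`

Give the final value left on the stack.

43

-5  → -5
8   → -5 8
dup → -5 8 8
10  → -5 8 8 10
-5  → -5 8 8 10 -5
/   → -5 8 8 -2
+   → -5 8 6
*   → -5 48
+   → 43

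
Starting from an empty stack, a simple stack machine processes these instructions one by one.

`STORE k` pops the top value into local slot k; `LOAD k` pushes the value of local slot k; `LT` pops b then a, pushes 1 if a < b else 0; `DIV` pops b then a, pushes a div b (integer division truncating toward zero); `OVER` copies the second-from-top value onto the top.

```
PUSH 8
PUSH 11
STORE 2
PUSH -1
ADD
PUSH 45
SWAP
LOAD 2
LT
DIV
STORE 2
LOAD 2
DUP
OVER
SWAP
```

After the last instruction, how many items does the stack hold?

3

PUSH 8   8
PUSH 11  8 11
STORE 2  8
PUSH -1  8 -1
ADD      7
PUSH 45  7 45
SWAP     45 7
LOAD 2   45 7 11
LT       45 1
DIV      45
STORE 2  (empty)
LOAD 2   45
DUP      45 45
OVER     45 45 45
SWAP     45 45 45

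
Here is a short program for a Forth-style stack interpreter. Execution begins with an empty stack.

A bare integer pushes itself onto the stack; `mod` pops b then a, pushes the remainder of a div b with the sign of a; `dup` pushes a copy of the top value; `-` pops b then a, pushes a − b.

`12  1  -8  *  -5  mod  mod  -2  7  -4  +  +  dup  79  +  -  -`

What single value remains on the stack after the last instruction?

79

12  → 12
1   → 12 1
-8  → 12 1 -8
*   → 12 -8
-5  → 12 -8 -5
mod → 12 -3
mod → 0
-2  → 0 -2
7   → 0 -2 7
-4  → 0 -2 7 -4
+   → 0 -2 3
+   → 0 1
dup → 0 1 1
79  → 0 1 1 79
+   → 0 1 80
-   → 0 -79
-   → 79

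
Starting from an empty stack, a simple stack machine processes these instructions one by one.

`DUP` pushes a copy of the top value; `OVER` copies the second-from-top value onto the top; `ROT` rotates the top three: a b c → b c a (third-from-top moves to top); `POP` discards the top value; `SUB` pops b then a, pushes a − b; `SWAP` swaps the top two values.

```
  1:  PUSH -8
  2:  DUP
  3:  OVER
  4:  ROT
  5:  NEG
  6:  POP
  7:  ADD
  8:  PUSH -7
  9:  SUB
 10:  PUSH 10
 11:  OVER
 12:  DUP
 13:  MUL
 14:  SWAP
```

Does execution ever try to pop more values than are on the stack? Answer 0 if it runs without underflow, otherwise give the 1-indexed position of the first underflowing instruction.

0

PUSH -8 : -8
DUP     : -8 -8
OVER    : -8 -8 -8
ROT     : -8 -8 -8
NEG     : -8 -8 8
POP     : -8 -8
ADD     : -16
PUSH -7 : -16 -7
SUB     : -9
PUSH 10 : -9 10
OVER    : -9 10 -9
DUP     : -9 10 -9 -9
MUL     : -9 10 81
SWAP    : -9 81 10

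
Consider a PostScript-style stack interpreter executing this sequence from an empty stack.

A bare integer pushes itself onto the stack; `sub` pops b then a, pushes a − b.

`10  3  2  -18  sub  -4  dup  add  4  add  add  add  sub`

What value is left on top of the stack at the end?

-9

10  → 10
3   → 10 3
2   → 10 3 2
-18 → 10 3 2 -18
sub → 10 3 20
-4  → 10 3 20 -4
dup → 10 3 20 -4 -4
add → 10 3 20 -8
4   → 10 3 20 -8 4
add → 10 3 20 -4
add → 10 3 16
add → 10 19
sub → -9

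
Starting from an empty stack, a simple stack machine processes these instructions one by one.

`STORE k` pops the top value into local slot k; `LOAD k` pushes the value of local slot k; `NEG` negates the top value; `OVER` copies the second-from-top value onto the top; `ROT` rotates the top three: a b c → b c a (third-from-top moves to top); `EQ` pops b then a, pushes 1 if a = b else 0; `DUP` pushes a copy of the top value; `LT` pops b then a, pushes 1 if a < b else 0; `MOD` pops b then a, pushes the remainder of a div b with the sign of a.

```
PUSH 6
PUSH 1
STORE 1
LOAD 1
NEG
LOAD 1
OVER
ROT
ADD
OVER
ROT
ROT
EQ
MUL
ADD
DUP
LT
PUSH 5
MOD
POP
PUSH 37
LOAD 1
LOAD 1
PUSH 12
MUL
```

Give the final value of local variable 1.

1

PUSH 6  : [6]
PUSH 1  : [6, 1]
STORE 1 : [6]
LOAD 1  : [6, 1]
NEG     : [6, -1]
LOAD 1  : [6, -1, 1]
OVER    : [6, -1, 1, -1]
ROT     : [6, 1, -1, -1]
ADD     : [6, 1, -2]
OVER    : [6, 1, -2, 1]
ROT     : [6, -2, 1, 1]
ROT     : [6, 1, 1, -2]
EQ      : [6, 1, 0]
MUL     : [6, 0]
ADD     : [6]
DUP     : [6, 6]
LT      : [0]
PUSH 5  : [0, 5]
MOD     : [0]
POP     : []
PUSH 37 : [37]
LOAD 1  : [37, 1]
LOAD 1  : [37, 1, 1]
PUSH 12 : [37, 1, 1, 12]
MUL     : [37, 1, 12]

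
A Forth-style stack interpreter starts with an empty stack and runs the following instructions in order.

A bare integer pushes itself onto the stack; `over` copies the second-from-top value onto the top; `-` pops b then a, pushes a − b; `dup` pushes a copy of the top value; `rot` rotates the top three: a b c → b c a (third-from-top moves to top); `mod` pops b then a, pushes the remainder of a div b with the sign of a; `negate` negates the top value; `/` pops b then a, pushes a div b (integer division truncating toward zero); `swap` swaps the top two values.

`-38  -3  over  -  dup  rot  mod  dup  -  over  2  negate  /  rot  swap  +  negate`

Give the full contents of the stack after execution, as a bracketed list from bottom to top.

-38    : -38
-3     : -38 -3
over   : -38 -3 -38
-      : -38 35
dup    : -38 35 35
rot    : 35 35 -38
mod    : 35 35
dup    : 35 35 35
-      : 35 0
over   : 35 0 35
2      : 35 0 35 2
negate : 35 0 35 -2
/      : 35 0 -17
rot    : 0 -17 35
swap   : 0 35 -17
+      : 0 18
negate : 0 -18

[0, -18]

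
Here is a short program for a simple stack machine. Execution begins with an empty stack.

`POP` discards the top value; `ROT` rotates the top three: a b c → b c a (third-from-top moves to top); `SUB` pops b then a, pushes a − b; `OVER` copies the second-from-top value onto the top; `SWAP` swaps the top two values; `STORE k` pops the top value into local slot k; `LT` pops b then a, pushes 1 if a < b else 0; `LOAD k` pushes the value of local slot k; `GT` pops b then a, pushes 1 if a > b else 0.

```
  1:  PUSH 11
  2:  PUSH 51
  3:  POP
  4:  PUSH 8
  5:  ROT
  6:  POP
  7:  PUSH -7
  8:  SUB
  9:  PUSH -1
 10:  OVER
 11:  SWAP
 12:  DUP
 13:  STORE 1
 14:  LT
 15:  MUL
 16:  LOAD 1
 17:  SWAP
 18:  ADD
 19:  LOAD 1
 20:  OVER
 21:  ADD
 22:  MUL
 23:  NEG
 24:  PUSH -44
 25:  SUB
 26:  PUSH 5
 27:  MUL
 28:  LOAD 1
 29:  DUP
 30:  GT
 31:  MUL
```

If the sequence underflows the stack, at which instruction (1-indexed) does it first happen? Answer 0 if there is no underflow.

5

PUSH 11 → [11]
PUSH 51 → [11, 51]
POP     → [11]
PUSH 8  → [11, 8]
ROT  — needs 3 operands, stack has 2 → underflow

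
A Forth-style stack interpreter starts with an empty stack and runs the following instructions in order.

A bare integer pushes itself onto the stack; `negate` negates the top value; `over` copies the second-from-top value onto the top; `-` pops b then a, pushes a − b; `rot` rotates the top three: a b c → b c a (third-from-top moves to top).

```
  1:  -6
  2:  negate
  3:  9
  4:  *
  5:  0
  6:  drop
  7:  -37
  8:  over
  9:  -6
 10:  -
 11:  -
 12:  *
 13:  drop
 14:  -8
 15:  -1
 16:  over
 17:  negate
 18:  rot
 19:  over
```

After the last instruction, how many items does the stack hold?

-6     : [-6]
negate : [6]
9      : [6, 9]
*      : [54]
0      : [54, 0]
drop   : [54]
-37    : [54, -37]
over   : [54, -37, 54]
-6     : [54, -37, 54, -6]
-      : [54, -37, 60]
-      : [54, -97]
*      : [-5238]
drop   : []
-8     : [-8]
-1     : [-8, -1]
over   : [-8, -1, -8]
negate : [-8, -1, 8]
rot    : [-1, 8, -8]
over   : [-1, 8, -8, 8]

4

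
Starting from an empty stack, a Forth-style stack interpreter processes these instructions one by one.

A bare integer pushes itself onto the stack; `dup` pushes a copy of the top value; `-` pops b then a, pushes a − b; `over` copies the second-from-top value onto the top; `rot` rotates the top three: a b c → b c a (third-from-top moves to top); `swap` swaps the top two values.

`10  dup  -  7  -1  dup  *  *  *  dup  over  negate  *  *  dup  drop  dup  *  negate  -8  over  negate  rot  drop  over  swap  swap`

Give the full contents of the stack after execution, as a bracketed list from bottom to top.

[-8, 0, -8]

10     : [10]
dup    : [10, 10]
-      : [0]
7      : [0, 7]
-1     : [0, 7, -1]
dup    : [0, 7, -1, -1]
*      : [0, 7, 1]
*      : [0, 7]
*      : [0]
dup    : [0, 0]
over   : [0, 0, 0]
negate : [0, 0, 0]
*      : [0, 0]
*      : [0]
dup    : [0, 0]
drop   : [0]
dup    : [0, 0]
*      : [0]
negate : [0]
-8     : [0, -8]
over   : [0, -8, 0]
negate : [0, -8, 0]
rot    : [-8, 0, 0]
drop   : [-8, 0]
over   : [-8, 0, -8]
swap   : [-8, -8, 0]
swap   : [-8, 0, -8]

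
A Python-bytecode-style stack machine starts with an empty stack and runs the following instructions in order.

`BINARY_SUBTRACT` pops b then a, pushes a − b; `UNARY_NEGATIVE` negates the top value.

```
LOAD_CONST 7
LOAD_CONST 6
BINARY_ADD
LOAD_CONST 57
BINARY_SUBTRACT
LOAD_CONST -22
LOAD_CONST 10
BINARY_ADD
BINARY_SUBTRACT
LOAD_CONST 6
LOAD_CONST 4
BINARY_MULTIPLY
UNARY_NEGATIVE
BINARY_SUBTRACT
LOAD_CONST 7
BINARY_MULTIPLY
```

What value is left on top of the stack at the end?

LOAD_CONST 7     7
LOAD_CONST 6     7 6
BINARY_ADD       13
LOAD_CONST 57    13 57
BINARY_SUBTRACT  -44
LOAD_CONST -22   -44 -22
LOAD_CONST 10    -44 -22 10
BINARY_ADD       -44 -12
BINARY_SUBTRACT  -32
LOAD_CONST 6     -32 6
LOAD_CONST 4     -32 6 4
BINARY_MULTIPLY  -32 24
UNARY_NEGATIVE   -32 -24
BINARY_SUBTRACT  -8
LOAD_CONST 7     -8 7
BINARY_MULTIPLY  -56

-56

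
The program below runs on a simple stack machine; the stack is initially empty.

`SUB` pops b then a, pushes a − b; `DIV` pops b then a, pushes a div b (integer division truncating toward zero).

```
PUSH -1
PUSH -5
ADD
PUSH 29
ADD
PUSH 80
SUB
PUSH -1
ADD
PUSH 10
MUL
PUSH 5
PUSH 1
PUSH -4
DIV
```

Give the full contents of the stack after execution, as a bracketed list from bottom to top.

[-580, 5, 0]

PUSH -1  [-1]
PUSH -5  [-1, -5]
ADD      [-6]
PUSH 29  [-6, 29]
ADD      [23]
PUSH 80  [23, 80]
SUB      [-57]
PUSH -1  [-57, -1]
ADD      [-58]
PUSH 10  [-58, 10]
MUL      [-580]
PUSH 5   [-580, 5]
PUSH 1   [-580, 5, 1]
PUSH -4  [-580, 5, 1, -4]
DIV      [-580, 5, 0]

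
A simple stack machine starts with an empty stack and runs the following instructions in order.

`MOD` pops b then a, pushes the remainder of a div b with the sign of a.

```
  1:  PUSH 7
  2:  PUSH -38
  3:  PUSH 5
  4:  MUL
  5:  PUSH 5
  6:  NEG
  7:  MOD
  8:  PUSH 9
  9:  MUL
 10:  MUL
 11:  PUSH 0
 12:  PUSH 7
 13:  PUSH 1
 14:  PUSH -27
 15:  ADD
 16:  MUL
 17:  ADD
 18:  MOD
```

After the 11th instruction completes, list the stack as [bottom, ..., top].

[0, 0]

PUSH 7   -> 7
PUSH -38 -> 7 -38
PUSH 5   -> 7 -38 5
MUL      -> 7 -190
PUSH 5   -> 7 -190 5
NEG      -> 7 -190 -5
MOD      -> 7 0
PUSH 9   -> 7 0 9
MUL      -> 7 0
MUL      -> 0
PUSH 0   -> 0 0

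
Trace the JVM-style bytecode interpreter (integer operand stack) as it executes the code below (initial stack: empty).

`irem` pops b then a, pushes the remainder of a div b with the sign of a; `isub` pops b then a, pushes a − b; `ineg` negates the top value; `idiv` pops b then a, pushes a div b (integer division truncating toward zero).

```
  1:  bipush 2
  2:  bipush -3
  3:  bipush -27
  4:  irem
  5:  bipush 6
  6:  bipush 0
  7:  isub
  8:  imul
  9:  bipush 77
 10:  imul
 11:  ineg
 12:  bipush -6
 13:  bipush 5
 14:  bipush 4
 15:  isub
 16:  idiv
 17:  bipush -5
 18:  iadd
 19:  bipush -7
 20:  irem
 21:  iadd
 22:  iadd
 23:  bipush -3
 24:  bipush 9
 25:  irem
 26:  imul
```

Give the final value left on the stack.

bipush 2    2
bipush -3   2 -3
bipush -27  2 -3 -27
irem        2 -3
bipush 6    2 -3 6
bipush 0    2 -3 6 0
isub        2 -3 6
imul        2 -18
bipush 77   2 -18 77
imul        2 -1386
ineg        2 1386
bipush -6   2 1386 -6
bipush 5    2 1386 -6 5
bipush 4    2 1386 -6 5 4
isub        2 1386 -6 1
idiv        2 1386 -6
bipush -5   2 1386 -6 -5
iadd        2 1386 -11
bipush -7   2 1386 -11 -7
irem        2 1386 -4
iadd        2 1382
iadd        1384
bipush -3   1384 -3
bipush 9    1384 -3 9
irem        1384 -3
imul        -4152

-4152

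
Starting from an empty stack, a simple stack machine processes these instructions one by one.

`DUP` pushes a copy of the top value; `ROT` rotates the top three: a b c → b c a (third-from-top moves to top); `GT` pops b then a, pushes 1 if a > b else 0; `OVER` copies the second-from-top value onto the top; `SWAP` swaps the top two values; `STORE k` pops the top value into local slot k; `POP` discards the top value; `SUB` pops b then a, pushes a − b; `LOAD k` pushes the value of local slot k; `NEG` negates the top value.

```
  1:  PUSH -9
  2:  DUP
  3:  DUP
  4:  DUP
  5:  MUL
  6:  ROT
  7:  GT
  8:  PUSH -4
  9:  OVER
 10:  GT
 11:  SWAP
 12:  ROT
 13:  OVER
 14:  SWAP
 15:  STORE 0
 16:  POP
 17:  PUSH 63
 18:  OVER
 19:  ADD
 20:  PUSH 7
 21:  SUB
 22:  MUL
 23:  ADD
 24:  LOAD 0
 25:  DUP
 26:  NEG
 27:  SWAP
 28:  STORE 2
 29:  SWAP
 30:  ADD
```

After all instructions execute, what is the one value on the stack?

PUSH -9 -> -9
DUP     -> -9 -9
DUP     -> -9 -9 -9
DUP     -> -9 -9 -9 -9
MUL     -> -9 -9 81
ROT     -> -9 81 -9
GT      -> -9 1
PUSH -4 -> -9 1 -4
OVER    -> -9 1 -4 1
GT      -> -9 1 0
SWAP    -> -9 0 1
ROT     -> 0 1 -9
OVER    -> 0 1 -9 1
SWAP    -> 0 1 1 -9
STORE 0 -> 0 1 1
POP     -> 0 1
PUSH 63 -> 0 1 63
OVER    -> 0 1 63 1
ADD     -> 0 1 64
PUSH 7  -> 0 1 64 7
SUB     -> 0 1 57
MUL     -> 0 57
ADD     -> 57
LOAD 0  -> 57 -9
DUP     -> 57 -9 -9
NEG     -> 57 -9 9
SWAP    -> 57 9 -9
STORE 2 -> 57 9
SWAP    -> 9 57
ADD     -> 66

66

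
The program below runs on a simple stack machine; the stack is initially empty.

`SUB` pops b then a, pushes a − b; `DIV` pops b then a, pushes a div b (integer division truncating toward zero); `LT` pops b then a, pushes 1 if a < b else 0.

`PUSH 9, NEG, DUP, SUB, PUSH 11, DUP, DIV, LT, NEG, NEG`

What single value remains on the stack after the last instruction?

PUSH 9   [9]
NEG      [-9]
DUP      [-9, -9]
SUB      [0]
PUSH 11  [0, 11]
DUP      [0, 11, 11]
DIV      [0, 1]
LT       [1]
NEG      [-1]
NEG      [1]

1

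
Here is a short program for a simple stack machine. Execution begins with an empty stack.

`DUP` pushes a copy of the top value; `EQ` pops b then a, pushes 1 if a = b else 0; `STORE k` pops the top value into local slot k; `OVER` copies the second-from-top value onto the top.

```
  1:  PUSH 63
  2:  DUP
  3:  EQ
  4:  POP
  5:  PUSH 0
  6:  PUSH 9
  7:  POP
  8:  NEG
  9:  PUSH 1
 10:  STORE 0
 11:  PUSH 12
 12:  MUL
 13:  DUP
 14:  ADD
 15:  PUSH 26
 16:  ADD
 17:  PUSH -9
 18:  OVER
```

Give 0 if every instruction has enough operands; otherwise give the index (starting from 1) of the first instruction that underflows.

0

PUSH 63 → 63
DUP     → 63 63
EQ      → 1
POP     → (empty)
PUSH 0  → 0
PUSH 9  → 0 9
POP     → 0
NEG     → 0
PUSH 1  → 0 1
STORE 0 → 0
PUSH 12 → 0 12
MUL     → 0
DUP     → 0 0
ADD     → 0
PUSH 26 → 0 26
ADD     → 26
PUSH -9 → 26 -9
OVER    → 26 -9 26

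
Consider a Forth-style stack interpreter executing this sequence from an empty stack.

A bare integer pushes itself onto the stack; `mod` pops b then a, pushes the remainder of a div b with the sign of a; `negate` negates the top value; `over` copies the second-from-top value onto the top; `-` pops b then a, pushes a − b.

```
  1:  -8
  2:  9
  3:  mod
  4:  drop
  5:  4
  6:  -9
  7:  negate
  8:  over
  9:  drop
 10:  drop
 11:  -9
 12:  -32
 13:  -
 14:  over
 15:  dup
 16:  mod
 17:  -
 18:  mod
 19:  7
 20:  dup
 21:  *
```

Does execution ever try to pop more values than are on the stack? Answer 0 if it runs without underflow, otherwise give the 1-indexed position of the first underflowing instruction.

0

-8     -> [-8]
9      -> [-8, 9]
mod    -> [-8]
drop   -> []
4      -> [4]
-9     -> [4, -9]
negate -> [4, 9]
over   -> [4, 9, 4]
drop   -> [4, 9]
drop   -> [4]
-9     -> [4, -9]
-32    -> [4, -9, -32]
-      -> [4, 23]
over   -> [4, 23, 4]
dup    -> [4, 23, 4, 4]
mod    -> [4, 23, 0]
-      -> [4, 23]
mod    -> [4]
7      -> [4, 7]
dup    -> [4, 7, 7]
*      -> [4, 49]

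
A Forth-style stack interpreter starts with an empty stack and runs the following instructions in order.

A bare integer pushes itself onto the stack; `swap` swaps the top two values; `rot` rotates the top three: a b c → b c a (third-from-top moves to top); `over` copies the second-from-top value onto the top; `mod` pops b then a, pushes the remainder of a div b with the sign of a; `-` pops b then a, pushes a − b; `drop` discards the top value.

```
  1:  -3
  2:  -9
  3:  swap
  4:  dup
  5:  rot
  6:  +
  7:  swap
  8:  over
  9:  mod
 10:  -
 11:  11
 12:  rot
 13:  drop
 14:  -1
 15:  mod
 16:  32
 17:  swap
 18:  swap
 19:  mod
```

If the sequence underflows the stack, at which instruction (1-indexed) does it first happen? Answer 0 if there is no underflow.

12

-3    [-3]
-9    [-3, -9]
swap  [-9, -3]
dup   [-9, -3, -3]
rot   [-3, -3, -9]
+     [-3, -12]
swap  [-12, -3]
over  [-12, -3, -12]
mod   [-12, -3]
-     [-9]
11    [-9, 11]
rot  — needs 3 operands, stack has 2 → underflow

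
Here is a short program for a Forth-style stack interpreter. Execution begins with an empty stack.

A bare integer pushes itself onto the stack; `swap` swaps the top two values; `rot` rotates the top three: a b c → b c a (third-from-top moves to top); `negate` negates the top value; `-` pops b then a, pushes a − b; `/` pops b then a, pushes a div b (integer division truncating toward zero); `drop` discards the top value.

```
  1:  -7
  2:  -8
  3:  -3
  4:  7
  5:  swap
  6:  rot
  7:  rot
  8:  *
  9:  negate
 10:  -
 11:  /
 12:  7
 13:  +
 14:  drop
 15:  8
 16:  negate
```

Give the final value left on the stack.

-7      [-7]
-8      [-7, -8]
-3      [-7, -8, -3]
7       [-7, -8, -3, 7]
swap    [-7, -8, 7, -3]
rot     [-7, 7, -3, -8]
rot     [-7, -3, -8, 7]
*       [-7, -3, -56]
negate  [-7, -3, 56]
-       [-7, -59]
/       [0]
7       [0, 7]
+       [7]
drop    []
8       [8]
negate  [-8]

-8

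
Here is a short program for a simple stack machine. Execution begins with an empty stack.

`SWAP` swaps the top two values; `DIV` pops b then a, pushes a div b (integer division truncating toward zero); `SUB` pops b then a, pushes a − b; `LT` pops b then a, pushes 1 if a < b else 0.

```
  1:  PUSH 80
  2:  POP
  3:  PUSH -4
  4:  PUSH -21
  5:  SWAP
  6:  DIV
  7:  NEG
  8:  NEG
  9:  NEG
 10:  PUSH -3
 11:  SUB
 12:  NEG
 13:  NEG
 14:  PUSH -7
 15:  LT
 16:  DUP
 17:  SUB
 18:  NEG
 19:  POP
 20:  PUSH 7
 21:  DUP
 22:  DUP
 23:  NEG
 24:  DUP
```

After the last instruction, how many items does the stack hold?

PUSH 80  : 80
POP      : (empty)
PUSH -4  : -4
PUSH -21 : -4 -21
SWAP     : -21 -4
DIV      : 5
NEG      : -5
NEG      : 5
NEG      : -5
PUSH -3  : -5 -3
SUB      : -2
NEG      : 2
NEG      : -2
PUSH -7  : -2 -7
LT       : 0
DUP      : 0 0
SUB      : 0
NEG      : 0
POP      : (empty)
PUSH 7   : 7
DUP      : 7 7
DUP      : 7 7 7
NEG      : 7 7 -7
DUP      : 7 7 -7 -7

4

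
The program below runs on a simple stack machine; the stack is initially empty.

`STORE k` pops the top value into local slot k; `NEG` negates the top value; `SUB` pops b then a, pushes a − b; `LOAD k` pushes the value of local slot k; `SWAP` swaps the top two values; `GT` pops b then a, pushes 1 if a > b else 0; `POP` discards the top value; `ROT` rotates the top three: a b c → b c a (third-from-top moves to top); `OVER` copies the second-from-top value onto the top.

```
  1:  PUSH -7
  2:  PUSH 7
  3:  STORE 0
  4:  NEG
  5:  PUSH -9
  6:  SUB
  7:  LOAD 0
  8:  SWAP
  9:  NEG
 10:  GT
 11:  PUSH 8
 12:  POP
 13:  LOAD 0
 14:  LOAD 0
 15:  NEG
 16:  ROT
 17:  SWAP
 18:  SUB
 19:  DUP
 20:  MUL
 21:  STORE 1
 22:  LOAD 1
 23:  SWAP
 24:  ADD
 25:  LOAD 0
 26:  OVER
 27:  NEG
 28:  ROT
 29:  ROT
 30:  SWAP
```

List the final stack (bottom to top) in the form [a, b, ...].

[-71, 7, 71]

PUSH -7  -7
PUSH 7   -7 7
STORE 0  -7
NEG      7
PUSH -9  7 -9
SUB      16
LOAD 0   16 7
SWAP     7 16
NEG      7 -16
GT       1
PUSH 8   1 8
POP      1
LOAD 0   1 7
LOAD 0   1 7 7
NEG      1 7 -7
ROT      7 -7 1
SWAP     7 1 -7
SUB      7 8
DUP      7 8 8
MUL      7 64
STORE 1  7
LOAD 1   7 64
SWAP     64 7
ADD      71
LOAD 0   71 7
OVER     71 7 71
NEG      71 7 -71
ROT      7 -71 71
ROT      -71 71 7
SWAP     -71 7 71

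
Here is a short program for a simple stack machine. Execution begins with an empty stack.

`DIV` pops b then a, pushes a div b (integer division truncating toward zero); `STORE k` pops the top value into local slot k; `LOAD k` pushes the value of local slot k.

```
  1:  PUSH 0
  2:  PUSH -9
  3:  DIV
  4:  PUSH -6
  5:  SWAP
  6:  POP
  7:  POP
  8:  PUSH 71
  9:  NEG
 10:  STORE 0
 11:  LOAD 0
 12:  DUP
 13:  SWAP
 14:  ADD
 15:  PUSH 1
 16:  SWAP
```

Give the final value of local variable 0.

PUSH 0   [0]
PUSH -9  [0, -9]
DIV      [0]
PUSH -6  [0, -6]
SWAP     [-6, 0]
POP      [-6]
POP      []
PUSH 71  [71]
NEG      [-71]
STORE 0  []
LOAD 0   [-71]
DUP      [-71, -71]
SWAP     [-71, -71]
ADD      [-142]
PUSH 1   [-142, 1]
SWAP     [1, -142]

-71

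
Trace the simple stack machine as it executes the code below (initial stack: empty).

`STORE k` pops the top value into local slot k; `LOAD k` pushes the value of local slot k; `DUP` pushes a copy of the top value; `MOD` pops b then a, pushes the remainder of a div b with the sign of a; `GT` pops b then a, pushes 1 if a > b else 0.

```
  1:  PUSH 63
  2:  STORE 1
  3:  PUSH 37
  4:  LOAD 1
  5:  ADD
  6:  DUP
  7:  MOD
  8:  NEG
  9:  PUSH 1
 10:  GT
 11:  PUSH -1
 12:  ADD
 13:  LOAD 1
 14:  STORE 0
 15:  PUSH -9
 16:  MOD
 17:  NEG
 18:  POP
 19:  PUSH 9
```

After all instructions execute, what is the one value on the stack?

9

PUSH 63 -> 63
STORE 1 -> (empty)
PUSH 37 -> 37
LOAD 1  -> 37 63
ADD     -> 100
DUP     -> 100 100
MOD     -> 0
NEG     -> 0
PUSH 1  -> 0 1
GT      -> 0
PUSH -1 -> 0 -1
ADD     -> -1
LOAD 1  -> -1 63
STORE 0 -> -1
PUSH -9 -> -1 -9
MOD     -> -1
NEG     -> 1
POP     -> (empty)
PUSH 9  -> 9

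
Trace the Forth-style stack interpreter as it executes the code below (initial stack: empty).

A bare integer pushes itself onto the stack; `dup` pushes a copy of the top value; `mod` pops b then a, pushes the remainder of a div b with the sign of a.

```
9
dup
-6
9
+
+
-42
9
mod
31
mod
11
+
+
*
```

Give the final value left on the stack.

153

9   → [9]
dup → [9, 9]
-6  → [9, 9, -6]
9   → [9, 9, -6, 9]
+   → [9, 9, 3]
+   → [9, 12]
-42 → [9, 12, -42]
9   → [9, 12, -42, 9]
mod → [9, 12, -6]
31  → [9, 12, -6, 31]
mod → [9, 12, -6]
11  → [9, 12, -6, 11]
+   → [9, 12, 5]
+   → [9, 17]
*   → [153]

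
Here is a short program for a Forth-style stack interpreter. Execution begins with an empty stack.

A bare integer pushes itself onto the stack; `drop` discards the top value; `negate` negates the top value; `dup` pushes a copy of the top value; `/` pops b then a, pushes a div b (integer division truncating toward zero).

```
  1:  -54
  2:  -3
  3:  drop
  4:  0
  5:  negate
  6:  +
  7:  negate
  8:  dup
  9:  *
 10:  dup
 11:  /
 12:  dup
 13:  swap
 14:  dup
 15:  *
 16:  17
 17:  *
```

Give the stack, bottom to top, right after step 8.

-54    → -54
-3     → -54 -3
drop   → -54
0      → -54 0
negate → -54 0
+      → -54
negate → 54
dup    → 54 54

[54, 54]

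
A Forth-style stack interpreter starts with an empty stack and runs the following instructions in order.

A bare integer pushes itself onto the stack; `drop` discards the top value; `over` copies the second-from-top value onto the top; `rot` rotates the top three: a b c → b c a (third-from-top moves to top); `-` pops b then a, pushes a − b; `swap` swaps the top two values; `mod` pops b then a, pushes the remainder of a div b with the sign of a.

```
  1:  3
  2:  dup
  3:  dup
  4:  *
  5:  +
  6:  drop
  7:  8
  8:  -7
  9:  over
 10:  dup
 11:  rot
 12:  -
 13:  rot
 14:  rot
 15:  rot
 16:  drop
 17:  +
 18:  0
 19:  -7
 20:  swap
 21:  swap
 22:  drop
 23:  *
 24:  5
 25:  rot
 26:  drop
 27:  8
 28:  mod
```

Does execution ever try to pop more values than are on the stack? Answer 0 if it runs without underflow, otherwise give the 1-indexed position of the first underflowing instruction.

3    : [3]
dup  : [3, 3]
dup  : [3, 3, 3]
*    : [3, 9]
+    : [12]
drop : []
8    : [8]
-7   : [8, -7]
over : [8, -7, 8]
dup  : [8, -7, 8, 8]
rot  : [8, 8, 8, -7]
-    : [8, 8, 15]
rot  : [8, 15, 8]
rot  : [15, 8, 8]
rot  : [8, 8, 15]
drop : [8, 8]
+    : [16]
0    : [16, 0]
-7   : [16, 0, -7]
swap : [16, -7, 0]
swap : [16, 0, -7]
drop : [16, 0]
*    : [0]
5    : [0, 5]
rot  — needs 3 operands, stack has 2 → underflow

25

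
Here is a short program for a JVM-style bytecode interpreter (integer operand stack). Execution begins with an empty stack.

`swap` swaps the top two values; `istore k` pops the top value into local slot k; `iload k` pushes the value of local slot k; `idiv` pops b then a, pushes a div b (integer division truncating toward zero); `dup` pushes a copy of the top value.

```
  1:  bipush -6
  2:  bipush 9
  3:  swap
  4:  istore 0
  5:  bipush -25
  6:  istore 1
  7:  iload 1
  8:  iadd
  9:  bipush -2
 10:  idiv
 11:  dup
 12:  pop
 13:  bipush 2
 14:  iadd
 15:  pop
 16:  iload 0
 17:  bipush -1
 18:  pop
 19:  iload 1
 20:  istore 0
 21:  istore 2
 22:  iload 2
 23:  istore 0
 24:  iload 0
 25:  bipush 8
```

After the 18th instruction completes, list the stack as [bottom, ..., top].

[-6]

bipush -6  : -6
bipush 9   : -6 9
swap       : 9 -6
istore 0   : 9
bipush -25 : 9 -25
istore 1   : 9
iload 1    : 9 -25
iadd       : -16
bipush -2  : -16 -2
idiv       : 8
dup        : 8 8
pop        : 8
bipush 2   : 8 2
iadd       : 10
pop        : (empty)
iload 0    : -6
bipush -1  : -6 -1
pop        : -6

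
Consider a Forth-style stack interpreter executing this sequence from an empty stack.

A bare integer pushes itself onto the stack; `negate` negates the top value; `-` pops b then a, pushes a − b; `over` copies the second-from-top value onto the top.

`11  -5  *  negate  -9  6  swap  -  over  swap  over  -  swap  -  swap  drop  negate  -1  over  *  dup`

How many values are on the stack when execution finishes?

3

11      11
-5      11 -5
*       -55
negate  55
-9      55 -9
6       55 -9 6
swap    55 6 -9
-       55 15
over    55 15 55
swap    55 55 15
over    55 55 15 55
-       55 55 -40
swap    55 -40 55
-       55 -95
swap    -95 55
drop    -95
negate  95
-1      95 -1
over    95 -1 95
*       95 -95
dup     95 -95 -95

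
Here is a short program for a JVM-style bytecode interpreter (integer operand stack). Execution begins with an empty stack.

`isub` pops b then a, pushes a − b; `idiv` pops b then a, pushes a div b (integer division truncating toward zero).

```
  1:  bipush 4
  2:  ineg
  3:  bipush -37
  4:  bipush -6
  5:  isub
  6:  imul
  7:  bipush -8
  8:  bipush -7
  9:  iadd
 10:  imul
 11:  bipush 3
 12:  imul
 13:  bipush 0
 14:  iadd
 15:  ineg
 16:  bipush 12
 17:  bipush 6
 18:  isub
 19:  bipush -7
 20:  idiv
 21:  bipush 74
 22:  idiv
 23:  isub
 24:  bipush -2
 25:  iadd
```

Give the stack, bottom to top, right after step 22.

[5580, 0]

bipush 4   → 4
ineg       → -4
bipush -37 → -4 -37
bipush -6  → -4 -37 -6
isub       → -4 -31
imul       → 124
bipush -8  → 124 -8
bipush -7  → 124 -8 -7
iadd       → 124 -15
imul       → -1860
bipush 3   → -1860 3
imul       → -5580
bipush 0   → -5580 0
iadd       → -5580
ineg       → 5580
bipush 12  → 5580 12
bipush 6   → 5580 12 6
isub       → 5580 6
bipush -7  → 5580 6 -7
idiv       → 5580 0
bipush 74  → 5580 0 74
idiv       → 5580 0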